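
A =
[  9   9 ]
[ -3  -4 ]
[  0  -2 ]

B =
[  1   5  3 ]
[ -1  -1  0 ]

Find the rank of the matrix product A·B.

First compute AB:
[[  0,  36,  27],
 [  1, -11,  -9],
 [  2,   2,   0]]
Now row reduce the product.
Swap R1 ↔ R2
R3 ← R3 − (2)·R1: [0, 24, 18]
R3 ← R3 − (2/3)·R2: [0, 0, 0]
2 nonzero rows, so rank(AB) = 2.

2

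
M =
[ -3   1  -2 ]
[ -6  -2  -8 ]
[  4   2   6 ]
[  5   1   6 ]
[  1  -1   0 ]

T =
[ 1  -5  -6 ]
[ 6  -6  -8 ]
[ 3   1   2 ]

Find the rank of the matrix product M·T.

First compute MT:
[[ -3,   7,   6],
 [-42,  34,  36],
 [ 34, -26, -28],
 [ 29, -25, -26],
 [ -5,   1,   2]]
Now row reduce the product.
R2 ← R2 − (14)·R1: [0, -64, -48]
R3 ← R3 + (34/3)·R1: [0, 160/3, 40]
R4 ← R4 + (29/3)·R1: [0, 128/3, 32]
R5 ← R5 − (5/3)·R1: [0, -32/3, -8]
R3 ← R3 + (5/6)·R2: [0, 0, 0]
R4 ← R4 + (2/3)·R2: [0, 0, 0]
R5 ← R5 − (1/6)·R2: [0, 0, 0]
2 nonzero rows, so rank(MT) = 2.

2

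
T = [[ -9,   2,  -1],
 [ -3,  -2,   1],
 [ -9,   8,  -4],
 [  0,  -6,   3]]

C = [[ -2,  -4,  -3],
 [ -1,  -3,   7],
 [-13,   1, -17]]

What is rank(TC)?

First compute TC:
[[ 29,  29,  58],
 [ -5,  19, -22],
 [ 62,   8, 151],
 [-33,  21, -93]]
Now row reduce the product.
R2 ← R2 + (5/29)·R1: [0, 24, -12]
R3 ← R3 − (62/29)·R1: [0, -54, 27]
R4 ← R4 + (33/29)·R1: [0, 54, -27]
R3 ← R3 + (9/4)·R2: [0, 0, 0]
R4 ← R4 − (9/4)·R2: [0, 0, 0]
2 nonzero rows, so rank(TC) = 2.

2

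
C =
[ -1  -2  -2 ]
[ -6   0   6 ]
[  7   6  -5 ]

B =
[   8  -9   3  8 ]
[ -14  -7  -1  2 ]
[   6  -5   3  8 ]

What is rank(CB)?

3

First compute CB:
[[  8,  33,  -7, -28],
 [-12,  24,   0,   0],
 [-58, -80,   0,  28]]
Now row reduce the product.
R2 ← R2 + (3/2)·R1: [0, 147/2, -21/2, -42]
R3 ← R3 + (29/4)·R1: [0, 637/4, -203/4, -175]
R3 ← R3 − (13/6)·R2: [0, 0, -28, -84]
3 nonzero rows, so rank(CB) = 3.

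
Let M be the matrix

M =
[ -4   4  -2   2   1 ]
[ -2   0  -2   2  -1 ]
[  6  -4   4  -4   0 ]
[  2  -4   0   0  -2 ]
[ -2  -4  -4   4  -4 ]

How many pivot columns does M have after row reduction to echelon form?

Row reduce to echelon form.
R2 ← R2 − (1/2)·R1: [0, -2, -1, 1, -3/2]
R3 ← R3 + (3/2)·R1: [0, 2, 1, -1, 3/2]
R4 ← R4 + (1/2)·R1: [0, -2, -1, 1, -3/2]
R5 ← R5 − (1/2)·R1: [0, -6, -3, 3, -9/2]
R3 ← R3 + R2: [0, 0, 0, 0, 0]
R4 ← R4 − R2: [0, 0, 0, 0, 0]
R5 ← R5 − (3)·R2: [0, 0, 0, 0, 0]
Echelon form has 2 nonzero rows, so rank(M) = 2.
Each nonzero row contributes one pivot column: 2 pivot columns.

2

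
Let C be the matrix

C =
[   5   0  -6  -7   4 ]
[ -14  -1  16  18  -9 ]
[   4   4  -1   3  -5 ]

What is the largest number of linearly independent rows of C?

Row reduce to echelon form.
R2 ← R2 + (14/5)·R1: [0, -1, -4/5, -8/5, 11/5]
R3 ← R3 − (4/5)·R1: [0, 4, 19/5, 43/5, -41/5]
R3 ← R3 + (4)·R2: [0, 0, 3/5, 11/5, 3/5]
Echelon form has 3 nonzero rows, so rank(C) = 3.
The rank gives the maximum number of linearly independent rows: 3.

3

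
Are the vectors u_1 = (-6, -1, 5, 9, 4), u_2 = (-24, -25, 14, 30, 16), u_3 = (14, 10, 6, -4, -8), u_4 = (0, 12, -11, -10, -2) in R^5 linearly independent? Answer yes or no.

Form the matrix with these vectors as rows and row reduce.
R2 ← R2 − (4)·R1: [0, -21, -6, -6, 0]
R3 ← R3 + (7/3)·R1: [0, 23/3, 53/3, 17, 4/3]
R3 ← R3 + (23/63)·R2: [0, 0, 325/21, 311/21, 4/3]
R4 ← R4 + (4/7)·R2: [0, 0, -101/7, -94/7, -2]
R4 ← R4 + (303/325)·R3: [0, 0, 0, 123/325, -246/325]
4 nonzero rows, so the 4 vectors span a space of dimension 4.
Since 4 = 4, the vectors are linearly independent.

yes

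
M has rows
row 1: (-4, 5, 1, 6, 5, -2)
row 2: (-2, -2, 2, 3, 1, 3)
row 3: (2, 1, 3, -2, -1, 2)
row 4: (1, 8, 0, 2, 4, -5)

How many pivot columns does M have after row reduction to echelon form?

4

Row reduce to echelon form.
R2 ← R2 − (1/2)·R1: [0, -9/2, 3/2, 0, -3/2, 4]
R3 ← R3 + (1/2)·R1: [0, 7/2, 7/2, 1, 3/2, 1]
R4 ← R4 + (1/4)·R1: [0, 37/4, 1/4, 7/2, 21/4, -11/2]
R3 ← R3 + (7/9)·R2: [0, 0, 14/3, 1, 1/3, 37/9]
R4 ← R4 + (37/18)·R2: [0, 0, 10/3, 7/2, 13/6, 49/18]
R4 ← R4 − (5/7)·R3: [0, 0, 0, 39/14, 27/14, -3/14]
Echelon form has 4 nonzero rows, so rank(M) = 4.
Each nonzero row contributes one pivot column: 4 pivot columns.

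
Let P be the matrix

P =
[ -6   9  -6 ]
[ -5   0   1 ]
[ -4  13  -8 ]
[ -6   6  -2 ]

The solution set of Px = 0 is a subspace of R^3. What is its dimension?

Row reduce to echelon form.
R2 ← R2 − (5/6)·R1: [0, -15/2, 6]
R3 ← R3 − (2/3)·R1: [0, 7, -4]
R4 ← R4 − R1: [0, -3, 4]
R3 ← R3 + (14/15)·R2: [0, 0, 8/5]
R4 ← R4 − (2/5)·R2: [0, 0, 8/5]
R4 ← R4 − R3: [0, 0, 0]
3 nonzero rows, so rank(P) = 3.
P has 3 columns; by rank–nullity, nullity = 3 − 3 = 0.

0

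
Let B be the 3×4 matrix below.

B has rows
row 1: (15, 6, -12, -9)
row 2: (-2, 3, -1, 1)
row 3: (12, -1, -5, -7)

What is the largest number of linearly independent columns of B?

3

Row reduce to echelon form.
R2 ← R2 + (2/15)·R1: [0, 19/5, -13/5, -1/5]
R3 ← R3 − (4/5)·R1: [0, -29/5, 23/5, 1/5]
R3 ← R3 + (29/19)·R2: [0, 0, 12/19, -2/19]
Echelon form has 3 nonzero rows, so rank(B) = 3.
The rank gives the maximum number of linearly independent columns: 3.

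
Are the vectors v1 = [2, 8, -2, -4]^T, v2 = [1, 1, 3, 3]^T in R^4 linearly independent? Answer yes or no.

Form the matrix with these vectors as rows and row reduce.
R2 ← R2 − (1/2)·R1: [0, -3, 4, 5]
2 nonzero rows, so the 2 vectors span a space of dimension 2.
Since 2 = 2, the vectors are linearly independent.

yes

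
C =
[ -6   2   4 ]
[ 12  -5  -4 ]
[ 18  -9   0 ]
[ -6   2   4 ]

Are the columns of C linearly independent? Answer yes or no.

no

Row reduce C to echelon form.
R2 ← R2 + (2)·R1: [0, -1, 4]
R3 ← R3 + (3)·R1: [0, -3, 12]
R4 ← R4 − R1: [0, 0, 0]
R3 ← R3 − (3)·R2: [0, 0, 0]
2 pivots among 3 columns.
Only 2 < 3 pivot columns, so the columns are linearly dependent.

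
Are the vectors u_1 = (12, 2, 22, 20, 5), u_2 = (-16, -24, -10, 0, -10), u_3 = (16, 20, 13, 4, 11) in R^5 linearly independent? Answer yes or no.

Form the matrix with these vectors as rows and row reduce.
R2 ← R2 + (4/3)·R1: [0, -64/3, 58/3, 80/3, -10/3]
R3 ← R3 − (4/3)·R1: [0, 52/3, -49/3, -68/3, 13/3]
R3 ← R3 + (13/16)·R2: [0, 0, -5/8, -1, 13/8]
3 nonzero rows, so the 3 vectors span a space of dimension 3.
Since 3 = 3, the vectors are linearly independent.

yes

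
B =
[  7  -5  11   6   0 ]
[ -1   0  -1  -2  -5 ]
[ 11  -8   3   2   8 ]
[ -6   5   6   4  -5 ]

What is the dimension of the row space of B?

Row reduce to echelon form.
R2 ← R2 + (1/7)·R1: [0, -5/7, 4/7, -8/7, -5]
R3 ← R3 − (11/7)·R1: [0, -1/7, -100/7, -52/7, 8]
R4 ← R4 + (6/7)·R1: [0, 5/7, 108/7, 64/7, -5]
R3 ← R3 − (1/5)·R2: [0, 0, -72/5, -36/5, 9]
R4 ← R4 + R2: [0, 0, 16, 8, -10]
R4 ← R4 + (10/9)·R3: [0, 0, 0, 0, 0]
Echelon form has 3 nonzero rows, so rank(B) = 3.
The row space has dimension equal to the rank: 3.

3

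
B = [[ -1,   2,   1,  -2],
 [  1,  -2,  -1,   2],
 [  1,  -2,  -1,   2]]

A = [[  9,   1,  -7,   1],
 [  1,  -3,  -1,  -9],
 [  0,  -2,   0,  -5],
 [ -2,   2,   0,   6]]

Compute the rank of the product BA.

1

First compute BA:
[[ -3, -13,   5, -36],
 [  3,  13,  -5,  36],
 [  3,  13,  -5,  36]]
Now row reduce the product.
R2 ← R2 + R1: [0, 0, 0, 0]
R3 ← R3 + R1: [0, 0, 0, 0]
1 nonzero row, so rank(BA) = 1.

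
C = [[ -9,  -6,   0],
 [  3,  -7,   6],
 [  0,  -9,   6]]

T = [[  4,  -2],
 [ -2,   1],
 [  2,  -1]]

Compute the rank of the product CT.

First compute CT:
[[-24,  12],
 [ 38, -19],
 [ 30, -15]]
Now row reduce the product.
R2 ← R2 + (19/12)·R1: [0, 0]
R3 ← R3 + (5/4)·R1: [0, 0]
1 nonzero row, so rank(CT) = 1.

1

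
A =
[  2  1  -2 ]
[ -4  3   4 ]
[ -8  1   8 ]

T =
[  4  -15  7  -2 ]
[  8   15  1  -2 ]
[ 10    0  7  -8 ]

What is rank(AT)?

First compute AT:
[[ -4, -15,   1,  10],
 [ 48, 105,   3, -30],
 [ 56, 135,   1, -50]]
Now row reduce the product.
R2 ← R2 + (12)·R1: [0, -75, 15, 90]
R3 ← R3 + (14)·R1: [0, -75, 15, 90]
R3 ← R3 − R2: [0, 0, 0, 0]
2 nonzero rows, so rank(AT) = 2.

2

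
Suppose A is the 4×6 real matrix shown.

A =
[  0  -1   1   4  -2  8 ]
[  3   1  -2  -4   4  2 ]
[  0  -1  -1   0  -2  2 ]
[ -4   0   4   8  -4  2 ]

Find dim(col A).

Row reduce to echelon form.
Swap R1 ↔ R2
R4 ← R4 + (4/3)·R1: [0, 4/3, 4/3, 8/3, 4/3, 14/3]
R3 ← R3 − R2: [0, 0, -2, -4, 0, -6]
R4 ← R4 + (4/3)·R2: [0, 0, 8/3, 8, -4/3, 46/3]
R4 ← R4 + (4/3)·R3: [0, 0, 0, 8/3, -4/3, 22/3]
Echelon form has 4 nonzero rows, so rank(A) = 4.
The column space has dimension equal to the rank: 4.

4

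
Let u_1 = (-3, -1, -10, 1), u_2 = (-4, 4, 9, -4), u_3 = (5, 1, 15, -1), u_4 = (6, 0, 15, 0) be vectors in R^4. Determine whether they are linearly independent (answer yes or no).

Form the matrix with these vectors as rows and row reduce.
R2 ← R2 − (4/3)·R1: [0, 16/3, 67/3, -16/3]
R3 ← R3 + (5/3)·R1: [0, -2/3, -5/3, 2/3]
R4 ← R4 + (2)·R1: [0, -2, -5, 2]
R3 ← R3 + (1/8)·R2: [0, 0, 9/8, 0]
R4 ← R4 + (3/8)·R2: [0, 0, 27/8, 0]
R4 ← R4 − (3)·R3: [0, 0, 0, 0]
3 nonzero rows, so the 4 vectors span a space of dimension 3.
Since 3 < 4, the vectors are linearly dependent.

no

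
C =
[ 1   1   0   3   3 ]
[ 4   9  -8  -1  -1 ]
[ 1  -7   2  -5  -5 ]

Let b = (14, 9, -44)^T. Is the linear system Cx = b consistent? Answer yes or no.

Row reduce the augmented matrix [C | b].
R2 ← R2 − (4)·R1: [0, 5, -8, -13, -13, -47]
R3 ← R3 − R1: [0, -8, 2, -8, -8, -58]
R3 ← R3 + (8/5)·R2: [0, 0, -54/5, -144/5, -144/5, -666/5]
The echelon form has 3 nonzero rows, and every pivot lies in the first 5 columns, so rank(C) = rank([C|b]) = 3.
The system is consistent.

yes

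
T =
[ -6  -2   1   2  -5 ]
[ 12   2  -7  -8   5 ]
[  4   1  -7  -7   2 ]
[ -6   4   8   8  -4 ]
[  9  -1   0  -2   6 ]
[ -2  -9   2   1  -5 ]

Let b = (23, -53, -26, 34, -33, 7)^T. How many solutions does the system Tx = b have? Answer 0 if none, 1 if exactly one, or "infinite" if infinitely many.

1

Row reduce the augmented matrix [T | b].
R2 ← R2 + (2)·R1: [0, -2, -5, -4, -5, -7]
R3 ← R3 + (2/3)·R1: [0, -1/3, -19/3, -17/3, -4/3, -32/3]
R4 ← R4 − R1: [0, 6, 7, 6, 1, 11]
R5 ← R5 + (3/2)·R1: [0, -4, 3/2, 1, -3/2, 3/2]
R6 ← R6 − (1/3)·R1: [0, -25/3, 5/3, 1/3, -10/3, -2/3]
R3 ← R3 − (1/6)·R2: [0, 0, -11/2, -5, -1/2, -19/2]
R4 ← R4 + (3)·R2: [0, 0, -8, -6, -14, -10]
R5 ← R5 − (2)·R2: [0, 0, 23/2, 9, 17/2, 31/2]
R6 ← R6 − (25/6)·R2: [0, 0, 45/2, 17, 35/2, 57/2]
R4 ← R4 − (16/11)·R3: [0, 0, 0, 14/11, -146/11, 42/11]
R5 ← R5 + (23/11)·R3: [0, 0, 0, -16/11, 82/11, -48/11]
R6 ← R6 + (45/11)·R3: [0, 0, 0, -38/11, 170/11, -114/11]
R5 ← R5 + (8/7)·R4: [0, 0, 0, 0, -54/7, 0]
R6 ← R6 + (19/7)·R4: [0, 0, 0, 0, -144/7, 0]
R6 ← R6 − (8/3)·R5: [0, 0, 0, 0, 0, 0]
The echelon form has 5 nonzero rows, and every pivot lies in the first 5 columns, so rank(T) = rank([T|b]) = 5.
The system is consistent.
rank = 5 = number of unknowns, so the solution is unique.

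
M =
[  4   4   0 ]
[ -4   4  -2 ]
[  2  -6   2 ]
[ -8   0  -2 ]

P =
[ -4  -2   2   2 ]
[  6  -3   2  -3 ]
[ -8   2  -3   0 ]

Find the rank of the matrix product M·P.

First compute MP:
[[  8, -20,  16,  -4],
 [ 56,  -8,   6, -20],
 [-60,  18, -14,  22],
 [ 48,  12, -10, -16]]
Now row reduce the product.
R2 ← R2 − (7)·R1: [0, 132, -106, 8]
R3 ← R3 + (15/2)·R1: [0, -132, 106, -8]
R4 ← R4 − (6)·R1: [0, 132, -106, 8]
R3 ← R3 + R2: [0, 0, 0, 0]
R4 ← R4 − R2: [0, 0, 0, 0]
2 nonzero rows, so rank(MP) = 2.

2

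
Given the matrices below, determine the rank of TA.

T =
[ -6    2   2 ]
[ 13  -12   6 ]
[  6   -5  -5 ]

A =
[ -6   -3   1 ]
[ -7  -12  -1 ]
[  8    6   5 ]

First compute TA:
[[ 38,   6,   2],
 [ 54, 141,  55],
 [-41,  12, -14]]
Now row reduce the product.
R2 ← R2 − (27/19)·R1: [0, 2517/19, 991/19]
R3 ← R3 + (41/38)·R1: [0, 351/19, -225/19]
R3 ← R3 − (117/839)·R2: [0, 0, -16038/839]
3 nonzero rows, so rank(TA) = 3.

3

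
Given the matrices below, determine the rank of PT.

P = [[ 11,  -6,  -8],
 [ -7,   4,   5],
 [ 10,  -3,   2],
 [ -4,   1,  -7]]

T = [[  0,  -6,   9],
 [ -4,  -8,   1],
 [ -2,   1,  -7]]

First compute PT:
[[ 40, -26, 149],
 [-26,  15, -94],
 [  8, -34,  73],
 [ 10,   9,  14]]
Now row reduce the product.
R2 ← R2 + (13/20)·R1: [0, -19/10, 57/20]
R3 ← R3 − (1/5)·R1: [0, -144/5, 216/5]
R4 ← R4 − (1/4)·R1: [0, 31/2, -93/4]
R3 ← R3 − (288/19)·R2: [0, 0, 0]
R4 ← R4 + (155/19)·R2: [0, 0, 0]
2 nonzero rows, so rank(PT) = 2.

2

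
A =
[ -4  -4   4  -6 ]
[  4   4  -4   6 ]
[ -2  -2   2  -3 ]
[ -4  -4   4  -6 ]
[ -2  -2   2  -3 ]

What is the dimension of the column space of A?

1

Row reduce to echelon form.
R2 ← R2 + R1: [0, 0, 0, 0]
R3 ← R3 − (1/2)·R1: [0, 0, 0, 0]
R4 ← R4 − R1: [0, 0, 0, 0]
R5 ← R5 − (1/2)·R1: [0, 0, 0, 0]
Echelon form has 1 nonzero row, so rank(A) = 1.
The column space has dimension equal to the rank: 1.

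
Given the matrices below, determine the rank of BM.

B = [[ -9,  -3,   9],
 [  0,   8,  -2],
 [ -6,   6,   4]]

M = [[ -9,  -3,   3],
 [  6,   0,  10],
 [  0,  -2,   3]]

2

First compute BM:
[[ 63,   9, -30],
 [ 48,   4,  74],
 [ 90,  10,  54]]
Now row reduce the product.
R2 ← R2 − (16/21)·R1: [0, -20/7, 678/7]
R3 ← R3 − (10/7)·R1: [0, -20/7, 678/7]
R3 ← R3 − R2: [0, 0, 0]
2 nonzero rows, so rank(BM) = 2.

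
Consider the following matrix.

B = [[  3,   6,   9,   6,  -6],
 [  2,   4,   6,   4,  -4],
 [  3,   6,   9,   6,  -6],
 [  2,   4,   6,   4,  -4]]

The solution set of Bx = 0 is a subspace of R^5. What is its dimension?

4

Row reduce to echelon form.
R2 ← R2 − (2/3)·R1: [0, 0, 0, 0, 0]
R3 ← R3 − R1: [0, 0, 0, 0, 0]
R4 ← R4 − (2/3)·R1: [0, 0, 0, 0, 0]
1 nonzero row, so rank(B) = 1.
B has 5 columns; by rank–nullity, nullity = 5 − 1 = 4.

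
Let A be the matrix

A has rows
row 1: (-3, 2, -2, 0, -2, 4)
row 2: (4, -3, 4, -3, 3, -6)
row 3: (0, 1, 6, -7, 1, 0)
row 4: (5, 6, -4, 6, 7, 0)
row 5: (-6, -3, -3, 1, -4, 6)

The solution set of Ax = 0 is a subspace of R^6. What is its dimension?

1

Row reduce to echelon form.
R2 ← R2 + (4/3)·R1: [0, -1/3, 4/3, -3, 1/3, -2/3]
R4 ← R4 + (5/3)·R1: [0, 28/3, -22/3, 6, 11/3, 20/3]
R5 ← R5 − (2)·R1: [0, -7, 1, 1, 0, -2]
R3 ← R3 + (3)·R2: [0, 0, 10, -16, 2, -2]
R4 ← R4 + (28)·R2: [0, 0, 30, -78, 13, -12]
R5 ← R5 − (21)·R2: [0, 0, -27, 64, -7, 12]
R4 ← R4 − (3)·R3: [0, 0, 0, -30, 7, -6]
R5 ← R5 + (27/10)·R3: [0, 0, 0, 104/5, -8/5, 33/5]
R5 ← R5 + (52/75)·R4: [0, 0, 0, 0, 244/75, 61/25]
5 nonzero rows, so rank(A) = 5.
A has 6 columns; by rank–nullity, nullity = 6 − 5 = 1.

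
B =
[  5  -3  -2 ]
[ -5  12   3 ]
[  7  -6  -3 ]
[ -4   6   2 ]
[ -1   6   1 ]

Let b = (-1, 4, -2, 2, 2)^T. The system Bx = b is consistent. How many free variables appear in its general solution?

1

Row reduce the augmented matrix [B | b].
R2 ← R2 + R1: [0, 9, 1, 3]
R3 ← R3 − (7/5)·R1: [0, -9/5, -1/5, -3/5]
R4 ← R4 + (4/5)·R1: [0, 18/5, 2/5, 6/5]
R5 ← R5 + (1/5)·R1: [0, 27/5, 3/5, 9/5]
R3 ← R3 + (1/5)·R2: [0, 0, 0, 0]
R4 ← R4 − (2/5)·R2: [0, 0, 0, 0]
R5 ← R5 − (3/5)·R2: [0, 0, 0, 0]
The echelon form has 2 nonzero rows, and every pivot lies in the first 3 columns, so rank(B) = rank([B|b]) = 2.
The system is consistent.
Free variables = (unknowns) − (rank) = 3 − 2 = 1.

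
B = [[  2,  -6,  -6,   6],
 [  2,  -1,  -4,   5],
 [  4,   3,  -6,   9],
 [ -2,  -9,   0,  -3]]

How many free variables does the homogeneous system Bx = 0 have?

Row reduce to echelon form.
R2 ← R2 − R1: [0, 5, 2, -1]
R3 ← R3 − (2)·R1: [0, 15, 6, -3]
R4 ← R4 + R1: [0, -15, -6, 3]
R3 ← R3 − (3)·R2: [0, 0, 0, 0]
R4 ← R4 + (3)·R2: [0, 0, 0, 0]
2 nonzero rows, so rank(B) = 2.
B has 4 columns; by rank–nullity, nullity = 4 − 2 = 2.

2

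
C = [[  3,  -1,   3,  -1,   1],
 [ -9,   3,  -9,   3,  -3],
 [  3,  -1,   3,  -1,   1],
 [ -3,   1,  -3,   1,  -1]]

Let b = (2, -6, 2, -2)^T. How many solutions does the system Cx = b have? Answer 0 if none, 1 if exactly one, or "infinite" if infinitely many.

Row reduce the augmented matrix [C | b].
R2 ← R2 + (3)·R1: [0, 0, 0, 0, 0, 0]
R3 ← R3 − R1: [0, 0, 0, 0, 0, 0]
R4 ← R4 + R1: [0, 0, 0, 0, 0, 0]
The echelon form has 1 nonzero rows, and every pivot lies in the first 5 columns, so rank(C) = rank([C|b]) = 1.
The system is consistent.
rank = 1 < 5 unknowns, so there are infinitely many solutions.

infinite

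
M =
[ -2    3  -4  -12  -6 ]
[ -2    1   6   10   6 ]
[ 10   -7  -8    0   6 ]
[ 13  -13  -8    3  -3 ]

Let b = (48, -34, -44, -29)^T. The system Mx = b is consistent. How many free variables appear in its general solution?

Row reduce the augmented matrix [M | b].
R2 ← R2 − R1: [0, -2, 10, 22, 12, -82]
R3 ← R3 + (5)·R1: [0, 8, -28, -60, -24, 196]
R4 ← R4 + (13/2)·R1: [0, 13/2, -34, -75, -42, 283]
R3 ← R3 + (4)·R2: [0, 0, 12, 28, 24, -132]
R4 ← R4 + (13/4)·R2: [0, 0, -3/2, -7/2, -3, 33/2]
R4 ← R4 + (1/8)·R3: [0, 0, 0, 0, 0, 0]
The echelon form has 3 nonzero rows, and every pivot lies in the first 5 columns, so rank(M) = rank([M|b]) = 3.
The system is consistent.
Free variables = (unknowns) − (rank) = 5 − 3 = 2.

2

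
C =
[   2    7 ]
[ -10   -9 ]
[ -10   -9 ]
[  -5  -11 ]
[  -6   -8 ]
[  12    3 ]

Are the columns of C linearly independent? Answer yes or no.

Row reduce C to echelon form.
R2 ← R2 + (5)·R1: [0, 26]
R3 ← R3 + (5)·R1: [0, 26]
R4 ← R4 + (5/2)·R1: [0, 13/2]
R5 ← R5 + (3)·R1: [0, 13]
R6 ← R6 − (6)·R1: [0, -39]
R3 ← R3 − R2: [0, 0]
R4 ← R4 − (1/4)·R2: [0, 0]
R5 ← R5 − (1/2)·R2: [0, 0]
R6 ← R6 + (3/2)·R2: [0, 0]
2 pivots among 2 columns.
Every column is a pivot column, so the columns are linearly independent.

yes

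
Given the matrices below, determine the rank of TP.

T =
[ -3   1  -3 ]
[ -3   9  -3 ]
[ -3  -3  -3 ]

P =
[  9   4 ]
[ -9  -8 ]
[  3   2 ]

First compute TP:
[[-45, -26],
 [-117, -90],
 [ -9,   6]]
Now row reduce the product.
R2 ← R2 − (13/5)·R1: [0, -112/5]
R3 ← R3 − (1/5)·R1: [0, 56/5]
R3 ← R3 + (1/2)·R2: [0, 0]
2 nonzero rows, so rank(TP) = 2.

2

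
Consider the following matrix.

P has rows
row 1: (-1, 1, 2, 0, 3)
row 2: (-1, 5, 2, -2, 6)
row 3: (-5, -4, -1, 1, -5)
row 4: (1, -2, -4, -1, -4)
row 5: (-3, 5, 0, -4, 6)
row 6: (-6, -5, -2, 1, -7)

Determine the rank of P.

Row reduce to echelon form.
R2 ← R2 − R1: [0, 4, 0, -2, 3]
R3 ← R3 − (5)·R1: [0, -9, -11, 1, -20]
R4 ← R4 + R1: [0, -1, -2, -1, -1]
R5 ← R5 − (3)·R1: [0, 2, -6, -4, -3]
R6 ← R6 − (6)·R1: [0, -11, -14, 1, -25]
R3 ← R3 + (9/4)·R2: [0, 0, -11, -7/2, -53/4]
R4 ← R4 + (1/4)·R2: [0, 0, -2, -3/2, -1/4]
R5 ← R5 − (1/2)·R2: [0, 0, -6, -3, -9/2]
R6 ← R6 + (11/4)·R2: [0, 0, -14, -9/2, -67/4]
R4 ← R4 − (2/11)·R3: [0, 0, 0, -19/22, 95/44]
R5 ← R5 − (6/11)·R3: [0, 0, 0, -12/11, 30/11]
R6 ← R6 − (14/11)·R3: [0, 0, 0, -1/22, 5/44]
R5 ← R5 − (24/19)·R4: [0, 0, 0, 0, 0]
R6 ← R6 − (1/19)·R4: [0, 0, 0, 0, 0]
Echelon form has 4 nonzero rows, so rank(P) = 4.

4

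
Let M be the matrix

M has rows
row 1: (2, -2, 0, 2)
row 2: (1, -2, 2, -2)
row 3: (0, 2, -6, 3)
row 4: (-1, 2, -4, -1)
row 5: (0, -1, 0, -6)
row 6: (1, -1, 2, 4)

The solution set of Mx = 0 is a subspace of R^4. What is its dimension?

1

Row reduce to echelon form.
R2 ← R2 − (1/2)·R1: [0, -1, 2, -3]
R4 ← R4 + (1/2)·R1: [0, 1, -4, 0]
R6 ← R6 − (1/2)·R1: [0, 0, 2, 3]
R3 ← R3 + (2)·R2: [0, 0, -2, -3]
R4 ← R4 + R2: [0, 0, -2, -3]
R5 ← R5 − R2: [0, 0, -2, -3]
R4 ← R4 − R3: [0, 0, 0, 0]
R5 ← R5 − R3: [0, 0, 0, 0]
R6 ← R6 + R3: [0, 0, 0, 0]
3 nonzero rows, so rank(M) = 3.
M has 4 columns; by rank–nullity, nullity = 4 − 3 = 1.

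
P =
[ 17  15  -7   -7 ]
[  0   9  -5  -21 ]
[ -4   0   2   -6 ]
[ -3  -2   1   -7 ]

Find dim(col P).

4

Row reduce to echelon form.
R3 ← R3 + (4/17)·R1: [0, 60/17, 6/17, -130/17]
R4 ← R4 + (3/17)·R1: [0, 11/17, -4/17, -140/17]
R3 ← R3 − (20/51)·R2: [0, 0, 118/51, 10/17]
R4 ← R4 − (11/153)·R2: [0, 0, 19/153, -343/51]
R4 ← R4 − (19/354)·R3: [0, 0, 0, -1196/177]
Echelon form has 4 nonzero rows, so rank(P) = 4.
The column space has dimension equal to the rank: 4.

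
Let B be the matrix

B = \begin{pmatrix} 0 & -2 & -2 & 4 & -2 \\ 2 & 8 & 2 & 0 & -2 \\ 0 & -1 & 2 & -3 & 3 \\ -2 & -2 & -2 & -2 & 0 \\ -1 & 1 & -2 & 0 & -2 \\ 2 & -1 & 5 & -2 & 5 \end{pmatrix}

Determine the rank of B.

Row reduce to echelon form.
Swap R1 ↔ R2
R4 ← R4 + R1: [0, 6, 0, -2, -2]
R5 ← R5 + (1/2)·R1: [0, 5, -1, 0, -3]
R6 ← R6 − R1: [0, -9, 3, -2, 7]
R3 ← R3 − (1/2)·R2: [0, 0, 3, -5, 4]
R4 ← R4 + (3)·R2: [0, 0, -6, 10, -8]
R5 ← R5 + (5/2)·R2: [0, 0, -6, 10, -8]
R6 ← R6 − (9/2)·R2: [0, 0, 12, -20, 16]
R4 ← R4 + (2)·R3: [0, 0, 0, 0, 0]
R5 ← R5 + (2)·R3: [0, 0, 0, 0, 0]
R6 ← R6 − (4)·R3: [0, 0, 0, 0, 0]
Echelon form has 3 nonzero rows, so rank(B) = 3.

3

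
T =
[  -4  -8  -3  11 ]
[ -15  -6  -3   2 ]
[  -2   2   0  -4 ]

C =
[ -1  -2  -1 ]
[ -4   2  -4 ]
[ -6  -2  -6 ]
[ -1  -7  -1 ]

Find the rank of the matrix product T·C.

2

First compute TC:
[[ 43, -79,  43],
 [ 55,  10,  55],
 [ -2,  36,  -2]]
Now row reduce the product.
R2 ← R2 − (55/43)·R1: [0, 4775/43, 0]
R3 ← R3 + (2/43)·R1: [0, 1390/43, 0]
R3 ← R3 − (278/955)·R2: [0, 0, 0]
2 nonzero rows, so rank(TC) = 2.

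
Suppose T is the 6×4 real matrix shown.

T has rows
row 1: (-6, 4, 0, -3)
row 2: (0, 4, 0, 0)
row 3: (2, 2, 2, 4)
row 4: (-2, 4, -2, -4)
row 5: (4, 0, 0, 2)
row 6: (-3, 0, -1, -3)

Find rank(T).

3

Row reduce to echelon form.
R3 ← R3 + (1/3)·R1: [0, 10/3, 2, 3]
R4 ← R4 − (1/3)·R1: [0, 8/3, -2, -3]
R5 ← R5 + (2/3)·R1: [0, 8/3, 0, 0]
R6 ← R6 − (1/2)·R1: [0, -2, -1, -3/2]
R3 ← R3 − (5/6)·R2: [0, 0, 2, 3]
R4 ← R4 − (2/3)·R2: [0, 0, -2, -3]
R5 ← R5 − (2/3)·R2: [0, 0, 0, 0]
R6 ← R6 + (1/2)·R2: [0, 0, -1, -3/2]
R4 ← R4 + R3: [0, 0, 0, 0]
R6 ← R6 + (1/2)·R3: [0, 0, 0, 0]
Echelon form has 3 nonzero rows, so rank(T) = 3.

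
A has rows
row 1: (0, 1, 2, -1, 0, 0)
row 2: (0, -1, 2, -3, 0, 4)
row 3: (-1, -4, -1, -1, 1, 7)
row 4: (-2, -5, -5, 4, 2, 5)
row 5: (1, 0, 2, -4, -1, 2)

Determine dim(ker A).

Row reduce to echelon form.
Swap R1 ↔ R3
R4 ← R4 − (2)·R1: [0, 3, -3, 6, 0, -9]
R5 ← R5 + R1: [0, -4, 1, -5, 0, 9]
R3 ← R3 + R2: [0, 0, 4, -4, 0, 4]
R4 ← R4 + (3)·R2: [0, 0, 3, -3, 0, 3]
R5 ← R5 − (4)·R2: [0, 0, -7, 7, 0, -7]
R4 ← R4 − (3/4)·R3: [0, 0, 0, 0, 0, 0]
R5 ← R5 + (7/4)·R3: [0, 0, 0, 0, 0, 0]
3 nonzero rows, so rank(A) = 3.
A has 6 columns; by rank–nullity, nullity = 6 − 3 = 3.

3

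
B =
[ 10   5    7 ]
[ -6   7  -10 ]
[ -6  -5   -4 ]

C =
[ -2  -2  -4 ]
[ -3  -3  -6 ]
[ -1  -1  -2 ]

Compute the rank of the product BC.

First compute BC:
[[-42, -42, -84],
 [  1,   1,   2],
 [ 31,  31,  62]]
Now row reduce the product.
R2 ← R2 + (1/42)·R1: [0, 0, 0]
R3 ← R3 + (31/42)·R1: [0, 0, 0]
1 nonzero row, so rank(BC) = 1.

1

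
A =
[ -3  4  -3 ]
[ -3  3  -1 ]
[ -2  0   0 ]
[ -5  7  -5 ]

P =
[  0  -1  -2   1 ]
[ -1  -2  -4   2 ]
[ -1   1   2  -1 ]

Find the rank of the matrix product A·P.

2

First compute AP:
[[ -1,  -8, -16,   8],
 [ -2,  -4,  -8,   4],
 [  0,   2,   4,  -2],
 [ -2, -14, -28,  14]]
Now row reduce the product.
R2 ← R2 − (2)·R1: [0, 12, 24, -12]
R4 ← R4 − (2)·R1: [0, 2, 4, -2]
R3 ← R3 − (1/6)·R2: [0, 0, 0, 0]
R4 ← R4 − (1/6)·R2: [0, 0, 0, 0]
2 nonzero rows, so rank(AP) = 2.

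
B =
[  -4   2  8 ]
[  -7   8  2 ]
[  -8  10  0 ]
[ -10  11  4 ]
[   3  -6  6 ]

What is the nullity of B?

Row reduce to echelon form.
R2 ← R2 − (7/4)·R1: [0, 9/2, -12]
R3 ← R3 − (2)·R1: [0, 6, -16]
R4 ← R4 − (5/2)·R1: [0, 6, -16]
R5 ← R5 + (3/4)·R1: [0, -9/2, 12]
R3 ← R3 − (4/3)·R2: [0, 0, 0]
R4 ← R4 − (4/3)·R2: [0, 0, 0]
R5 ← R5 + R2: [0, 0, 0]
2 nonzero rows, so rank(B) = 2.
B has 3 columns; by rank–nullity, nullity = 3 − 2 = 1.

1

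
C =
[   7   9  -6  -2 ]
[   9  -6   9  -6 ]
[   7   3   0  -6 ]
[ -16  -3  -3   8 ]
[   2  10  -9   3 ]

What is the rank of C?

3

Row reduce to echelon form.
R2 ← R2 − (9/7)·R1: [0, -123/7, 117/7, -24/7]
R3 ← R3 − R1: [0, -6, 6, -4]
R4 ← R4 + (16/7)·R1: [0, 123/7, -117/7, 24/7]
R5 ← R5 − (2/7)·R1: [0, 52/7, -51/7, 25/7]
R3 ← R3 − (14/41)·R2: [0, 0, 12/41, -116/41]
R4 ← R4 + R2: [0, 0, 0, 0]
R5 ← R5 + (52/123)·R2: [0, 0, -9/41, 87/41]
R5 ← R5 + (3/4)·R3: [0, 0, 0, 0]
Echelon form has 3 nonzero rows, so rank(C) = 3.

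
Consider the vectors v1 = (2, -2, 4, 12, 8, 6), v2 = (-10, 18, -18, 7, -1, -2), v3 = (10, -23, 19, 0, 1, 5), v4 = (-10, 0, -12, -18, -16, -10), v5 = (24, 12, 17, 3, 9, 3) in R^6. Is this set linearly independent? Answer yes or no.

Form the matrix with these vectors as rows and row reduce.
R2 ← R2 + (5)·R1: [0, 8, 2, 67, 39, 28]
R3 ← R3 − (5)·R1: [0, -13, -1, -60, -39, -25]
R4 ← R4 + (5)·R1: [0, -10, 8, 42, 24, 20]
R5 ← R5 − (12)·R1: [0, 36, -31, -141, -87, -69]
R3 ← R3 + (13/8)·R2: [0, 0, 9/4, 391/8, 195/8, 41/2]
R4 ← R4 + (5/4)·R2: [0, 0, 21/2, 503/4, 291/4, 55]
R5 ← R5 − (9/2)·R2: [0, 0, -40, -885/2, -525/2, -195]
R4 ← R4 − (14/3)·R3: [0, 0, 0, -307/3, -41, -122/3]
R5 ← R5 + (160/9)·R3: [0, 0, 0, 7675/18, 1025/6, 1525/9]
R5 ← R5 + (25/6)·R4: [0, 0, 0, 0, 0, 0]
4 nonzero rows, so the 5 vectors span a space of dimension 4.
Since 4 < 5, the vectors are linearly dependent.

no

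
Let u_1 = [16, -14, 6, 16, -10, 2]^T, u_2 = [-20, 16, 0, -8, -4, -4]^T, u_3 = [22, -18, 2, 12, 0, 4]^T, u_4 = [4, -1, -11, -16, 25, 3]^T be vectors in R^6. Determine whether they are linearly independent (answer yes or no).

Form the matrix with these vectors as rows and row reduce.
R2 ← R2 + (5/4)·R1: [0, -3/2, 15/2, 12, -33/2, -3/2]
R3 ← R3 − (11/8)·R1: [0, 5/4, -25/4, -10, 55/4, 5/4]
R4 ← R4 − (1/4)·R1: [0, 5/2, -25/2, -20, 55/2, 5/2]
R3 ← R3 + (5/6)·R2: [0, 0, 0, 0, 0, 0]
R4 ← R4 + (5/3)·R2: [0, 0, 0, 0, 0, 0]
2 nonzero rows, so the 4 vectors span a space of dimension 2.
Since 2 < 4, the vectors are linearly dependent.

no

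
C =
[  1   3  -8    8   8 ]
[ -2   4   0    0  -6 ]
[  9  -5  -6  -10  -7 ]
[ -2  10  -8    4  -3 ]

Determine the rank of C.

4

Row reduce to echelon form.
R2 ← R2 + (2)·R1: [0, 10, -16, 16, 10]
R3 ← R3 − (9)·R1: [0, -32, 66, -82, -79]
R4 ← R4 + (2)·R1: [0, 16, -24, 20, 13]
R3 ← R3 + (16/5)·R2: [0, 0, 74/5, -154/5, -47]
R4 ← R4 − (8/5)·R2: [0, 0, 8/5, -28/5, -3]
R4 ← R4 − (4/37)·R3: [0, 0, 0, -84/37, 77/37]
Echelon form has 4 nonzero rows, so rank(C) = 4.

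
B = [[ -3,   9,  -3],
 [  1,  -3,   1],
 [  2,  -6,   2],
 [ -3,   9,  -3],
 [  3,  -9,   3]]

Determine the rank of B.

Row reduce to echelon form.
R2 ← R2 + (1/3)·R1: [0, 0, 0]
R3 ← R3 + (2/3)·R1: [0, 0, 0]
R4 ← R4 − R1: [0, 0, 0]
R5 ← R5 + R1: [0, 0, 0]
Echelon form has 1 nonzero row, so rank(B) = 1.

1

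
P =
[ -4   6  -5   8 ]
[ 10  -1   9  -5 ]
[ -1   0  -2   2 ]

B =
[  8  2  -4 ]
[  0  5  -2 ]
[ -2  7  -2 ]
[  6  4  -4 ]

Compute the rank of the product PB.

2

First compute PB:
[[ 26,  19, -18],
 [ 32,  58, -36],
 [  8,  -8,   0]]
Now row reduce the product.
R2 ← R2 − (16/13)·R1: [0, 450/13, -180/13]
R3 ← R3 − (4/13)·R1: [0, -180/13, 72/13]
R3 ← R3 + (2/5)·R2: [0, 0, 0]
2 nonzero rows, so rank(PB) = 2.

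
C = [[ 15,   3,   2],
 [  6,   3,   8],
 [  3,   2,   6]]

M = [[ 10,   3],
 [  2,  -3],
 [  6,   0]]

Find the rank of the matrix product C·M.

First compute CM:
[[168,  36],
 [114,   9],
 [ 70,   3]]
Now row reduce the product.
R2 ← R2 − (19/28)·R1: [0, -108/7]
R3 ← R3 − (5/12)·R1: [0, -12]
R3 ← R3 − (7/9)·R2: [0, 0]
2 nonzero rows, so rank(CM) = 2.

2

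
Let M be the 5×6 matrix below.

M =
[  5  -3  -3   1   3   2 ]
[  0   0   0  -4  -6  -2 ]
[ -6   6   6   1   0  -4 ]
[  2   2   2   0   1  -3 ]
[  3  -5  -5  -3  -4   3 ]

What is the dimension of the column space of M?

Row reduce to echelon form.
R3 ← R3 + (6/5)·R1: [0, 12/5, 12/5, 11/5, 18/5, -8/5]
R4 ← R4 − (2/5)·R1: [0, 16/5, 16/5, -2/5, -1/5, -19/5]
R5 ← R5 − (3/5)·R1: [0, -16/5, -16/5, -18/5, -29/5, 9/5]
Swap R2 ↔ R3
R4 ← R4 − (4/3)·R2: [0, 0, 0, -10/3, -5, -5/3]
R5 ← R5 + (4/3)·R2: [0, 0, 0, -2/3, -1, -1/3]
R4 ← R4 − (5/6)·R3: [0, 0, 0, 0, 0, 0]
R5 ← R5 − (1/6)·R3: [0, 0, 0, 0, 0, 0]
Echelon form has 3 nonzero rows, so rank(M) = 3.
The column space has dimension equal to the rank: 3.

3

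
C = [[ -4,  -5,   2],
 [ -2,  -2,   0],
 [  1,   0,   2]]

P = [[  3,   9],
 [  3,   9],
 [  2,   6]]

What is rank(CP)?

1

First compute CP:
[[-23, -69],
 [-12, -36],
 [  7,  21]]
Now row reduce the product.
R2 ← R2 − (12/23)·R1: [0, 0]
R3 ← R3 + (7/23)·R1: [0, 0]
1 nonzero row, so rank(CP) = 1.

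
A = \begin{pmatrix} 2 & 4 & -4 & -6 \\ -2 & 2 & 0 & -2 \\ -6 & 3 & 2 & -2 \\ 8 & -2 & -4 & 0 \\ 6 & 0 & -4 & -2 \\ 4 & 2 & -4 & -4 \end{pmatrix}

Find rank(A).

2

Row reduce to echelon form.
R2 ← R2 + R1: [0, 6, -4, -8]
R3 ← R3 + (3)·R1: [0, 15, -10, -20]
R4 ← R4 − (4)·R1: [0, -18, 12, 24]
R5 ← R5 − (3)·R1: [0, -12, 8, 16]
R6 ← R6 − (2)·R1: [0, -6, 4, 8]
R3 ← R3 − (5/2)·R2: [0, 0, 0, 0]
R4 ← R4 + (3)·R2: [0, 0, 0, 0]
R5 ← R5 + (2)·R2: [0, 0, 0, 0]
R6 ← R6 + R2: [0, 0, 0, 0]
Echelon form has 2 nonzero rows, so rank(A) = 2.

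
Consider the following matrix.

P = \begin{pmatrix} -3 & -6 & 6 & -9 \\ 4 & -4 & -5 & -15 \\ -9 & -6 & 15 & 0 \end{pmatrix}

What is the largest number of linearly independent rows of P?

2

Row reduce to echelon form.
R2 ← R2 + (4/3)·R1: [0, -12, 3, -27]
R3 ← R3 − (3)·R1: [0, 12, -3, 27]
R3 ← R3 + R2: [0, 0, 0, 0]
Echelon form has 2 nonzero rows, so rank(P) = 2.
The rank gives the maximum number of linearly independent rows: 2.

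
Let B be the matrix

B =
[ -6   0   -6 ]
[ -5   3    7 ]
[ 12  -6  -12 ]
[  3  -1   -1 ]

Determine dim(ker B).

Row reduce to echelon form.
R2 ← R2 − (5/6)·R1: [0, 3, 12]
R3 ← R3 + (2)·R1: [0, -6, -24]
R4 ← R4 + (1/2)·R1: [0, -1, -4]
R3 ← R3 + (2)·R2: [0, 0, 0]
R4 ← R4 + (1/3)·R2: [0, 0, 0]
2 nonzero rows, so rank(B) = 2.
B has 3 columns; by rank–nullity, nullity = 3 − 2 = 1.

1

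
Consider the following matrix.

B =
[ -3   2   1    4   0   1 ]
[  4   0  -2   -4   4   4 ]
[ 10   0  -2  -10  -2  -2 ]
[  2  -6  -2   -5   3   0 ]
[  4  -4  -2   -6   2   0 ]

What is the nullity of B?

Row reduce to echelon form.
R2 ← R2 + (4/3)·R1: [0, 8/3, -2/3, 4/3, 4, 16/3]
R3 ← R3 + (10/3)·R1: [0, 20/3, 4/3, 10/3, -2, 4/3]
R4 ← R4 + (2/3)·R1: [0, -14/3, -4/3, -7/3, 3, 2/3]
R5 ← R5 + (4/3)·R1: [0, -4/3, -2/3, -2/3, 2, 4/3]
R3 ← R3 − (5/2)·R2: [0, 0, 3, 0, -12, -12]
R4 ← R4 + (7/4)·R2: [0, 0, -5/2, 0, 10, 10]
R5 ← R5 + (1/2)·R2: [0, 0, -1, 0, 4, 4]
R4 ← R4 + (5/6)·R3: [0, 0, 0, 0, 0, 0]
R5 ← R5 + (1/3)·R3: [0, 0, 0, 0, 0, 0]
3 nonzero rows, so rank(B) = 3.
B has 6 columns; by rank–nullity, nullity = 6 − 3 = 3.

3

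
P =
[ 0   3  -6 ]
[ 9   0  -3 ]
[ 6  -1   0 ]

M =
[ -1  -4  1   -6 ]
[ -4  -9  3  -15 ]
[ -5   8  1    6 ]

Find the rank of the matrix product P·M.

First compute PM:
[[ 18, -75,   3, -81],
 [  6, -60,   6, -72],
 [ -2, -15,   3, -21]]
Now row reduce the product.
R2 ← R2 − (1/3)·R1: [0, -35, 5, -45]
R3 ← R3 + (1/9)·R1: [0, -70/3, 10/3, -30]
R3 ← R3 − (2/3)·R2: [0, 0, 0, 0]
2 nonzero rows, so rank(PM) = 2.

2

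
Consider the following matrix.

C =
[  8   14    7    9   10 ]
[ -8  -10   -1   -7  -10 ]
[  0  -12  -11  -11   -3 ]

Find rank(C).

3

Row reduce to echelon form.
R2 ← R2 + R1: [0, 4, 6, 2, 0]
R3 ← R3 + (3)·R2: [0, 0, 7, -5, -3]
Echelon form has 3 nonzero rows, so rank(C) = 3.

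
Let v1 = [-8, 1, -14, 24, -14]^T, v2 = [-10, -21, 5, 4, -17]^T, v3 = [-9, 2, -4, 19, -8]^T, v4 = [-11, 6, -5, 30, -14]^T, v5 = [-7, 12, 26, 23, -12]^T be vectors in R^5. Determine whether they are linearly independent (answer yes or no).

no

Form the matrix with these vectors as rows and row reduce.
R2 ← R2 − (5/4)·R1: [0, -89/4, 45/2, -26, 1/2]
R3 ← R3 − (9/8)·R1: [0, 7/8, 47/4, -8, 31/4]
R4 ← R4 − (11/8)·R1: [0, 37/8, 57/4, -3, 21/4]
R5 ← R5 − (7/8)·R1: [0, 89/8, 153/4, 2, 1/4]
R3 ← R3 + (7/178)·R2: [0, 0, 2249/178, -803/89, 1383/178]
R4 ← R4 + (37/178)·R2: [0, 0, 3369/178, -748/89, 953/178]
R5 ← R5 + (1/2)·R2: [0, 0, 99/2, -11, 1/2]
R4 ← R4 − (3369/2249)·R3: [0, 0, 0, 11495/2249, -14135/2249]
R5 ← R5 − (8811/2249)·R3: [0, 0, 0, 54758/2249, -67334/2249]
R5 ← R5 − (262/55)·R4: [0, 0, 0, 0, 0]
4 nonzero rows, so the 5 vectors span a space of dimension 4.
Since 4 < 5, the vectors are linearly dependent.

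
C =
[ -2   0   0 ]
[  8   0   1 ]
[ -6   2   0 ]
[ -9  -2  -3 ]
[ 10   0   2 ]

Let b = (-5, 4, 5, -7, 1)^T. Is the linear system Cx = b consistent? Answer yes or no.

Row reduce the augmented matrix [C | b].
R2 ← R2 + (4)·R1: [0, 0, 1, -16]
R3 ← R3 − (3)·R1: [0, 2, 0, 20]
R4 ← R4 − (9/2)·R1: [0, -2, -3, 31/2]
R5 ← R5 + (5)·R1: [0, 0, 2, -24]
Swap R2 ↔ R3
R4 ← R4 + R2: [0, 0, -3, 71/2]
R4 ← R4 + (3)·R3: [0, 0, 0, -25/2]
R5 ← R5 − (2)·R3: [0, 0, 0, 8]
R5 ← R5 + (16/25)·R4: [0, 0, 0, 0]
The echelon form has 4 nonzero rows; the last pivot sits in the augmented column, so rank(C) = 3 but rank([C|b]) = 4.
Since the ranks differ, the system is inconsistent.

no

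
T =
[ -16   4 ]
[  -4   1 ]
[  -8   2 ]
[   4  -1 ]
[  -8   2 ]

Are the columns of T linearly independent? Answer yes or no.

Row reduce T to echelon form.
R2 ← R2 − (1/4)·R1: [0, 0]
R3 ← R3 − (1/2)·R1: [0, 0]
R4 ← R4 + (1/4)·R1: [0, 0]
R5 ← R5 − (1/2)·R1: [0, 0]
1 pivot among 2 columns.
Only 1 < 2 pivot columns, so the columns are linearly dependent.

no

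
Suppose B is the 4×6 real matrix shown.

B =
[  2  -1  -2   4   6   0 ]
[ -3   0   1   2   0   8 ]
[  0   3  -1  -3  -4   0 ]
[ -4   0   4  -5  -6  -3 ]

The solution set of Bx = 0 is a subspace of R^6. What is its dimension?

2

Row reduce to echelon form.
R2 ← R2 + (3/2)·R1: [0, -3/2, -2, 8, 9, 8]
R4 ← R4 + (2)·R1: [0, -2, 0, 3, 6, -3]
R3 ← R3 + (2)·R2: [0, 0, -5, 13, 14, 16]
R4 ← R4 − (4/3)·R2: [0, 0, 8/3, -23/3, -6, -41/3]
R4 ← R4 + (8/15)·R3: [0, 0, 0, -11/15, 22/15, -77/15]
4 nonzero rows, so rank(B) = 4.
B has 6 columns; by rank–nullity, nullity = 6 − 4 = 2.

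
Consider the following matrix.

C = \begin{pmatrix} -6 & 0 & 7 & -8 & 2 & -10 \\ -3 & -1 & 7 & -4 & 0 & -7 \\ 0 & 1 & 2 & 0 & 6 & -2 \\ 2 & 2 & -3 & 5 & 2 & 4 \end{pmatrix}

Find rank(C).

Row reduce to echelon form.
R2 ← R2 − (1/2)·R1: [0, -1, 7/2, 0, -1, -2]
R4 ← R4 + (1/3)·R1: [0, 2, -2/3, 7/3, 8/3, 2/3]
R3 ← R3 + R2: [0, 0, 11/2, 0, 5, -4]
R4 ← R4 + (2)·R2: [0, 0, 19/3, 7/3, 2/3, -10/3]
R4 ← R4 − (38/33)·R3: [0, 0, 0, 7/3, -56/11, 14/11]
Echelon form has 4 nonzero rows, so rank(C) = 4.

4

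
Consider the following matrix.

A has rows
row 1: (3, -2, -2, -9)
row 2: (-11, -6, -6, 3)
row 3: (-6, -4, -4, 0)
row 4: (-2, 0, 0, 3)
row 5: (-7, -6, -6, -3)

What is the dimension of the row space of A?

2

Row reduce to echelon form.
R2 ← R2 + (11/3)·R1: [0, -40/3, -40/3, -30]
R3 ← R3 + (2)·R1: [0, -8, -8, -18]
R4 ← R4 + (2/3)·R1: [0, -4/3, -4/3, -3]
R5 ← R5 + (7/3)·R1: [0, -32/3, -32/3, -24]
R3 ← R3 − (3/5)·R2: [0, 0, 0, 0]
R4 ← R4 − (1/10)·R2: [0, 0, 0, 0]
R5 ← R5 − (4/5)·R2: [0, 0, 0, 0]
Echelon form has 2 nonzero rows, so rank(A) = 2.
The row space has dimension equal to the rank: 2.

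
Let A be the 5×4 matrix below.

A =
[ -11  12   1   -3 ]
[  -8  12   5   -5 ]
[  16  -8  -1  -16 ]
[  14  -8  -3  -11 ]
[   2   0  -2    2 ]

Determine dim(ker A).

0

Row reduce to echelon form.
R2 ← R2 − (8/11)·R1: [0, 36/11, 47/11, -31/11]
R3 ← R3 + (16/11)·R1: [0, 104/11, 5/11, -224/11]
R4 ← R4 + (14/11)·R1: [0, 80/11, -19/11, -163/11]
R5 ← R5 + (2/11)·R1: [0, 24/11, -20/11, 16/11]
R3 ← R3 − (26/9)·R2: [0, 0, -107/9, -110/9]
R4 ← R4 − (20/9)·R2: [0, 0, -101/9, -77/9]
R5 ← R5 − (2/3)·R2: [0, 0, -14/3, 10/3]
R4 ← R4 − (101/107)·R3: [0, 0, 0, 319/107]
R5 ← R5 − (42/107)·R3: [0, 0, 0, 870/107]
R5 ← R5 − (30/11)·R4: [0, 0, 0, 0]
4 nonzero rows, so rank(A) = 4.
A has 4 columns; by rank–nullity, nullity = 4 − 4 = 0.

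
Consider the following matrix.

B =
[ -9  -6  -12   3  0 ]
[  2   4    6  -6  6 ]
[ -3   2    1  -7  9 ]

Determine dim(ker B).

Row reduce to echelon form.
R2 ← R2 + (2/9)·R1: [0, 8/3, 10/3, -16/3, 6]
R3 ← R3 − (1/3)·R1: [0, 4, 5, -8, 9]
R3 ← R3 − (3/2)·R2: [0, 0, 0, 0, 0]
2 nonzero rows, so rank(B) = 2.
B has 5 columns; by rank–nullity, nullity = 5 − 2 = 3.

3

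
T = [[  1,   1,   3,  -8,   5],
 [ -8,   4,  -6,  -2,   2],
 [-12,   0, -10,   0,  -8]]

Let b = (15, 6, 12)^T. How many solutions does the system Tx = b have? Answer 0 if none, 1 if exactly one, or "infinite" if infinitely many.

Row reduce the augmented matrix [T | b].
R2 ← R2 + (8)·R1: [0, 12, 18, -66, 42, 126]
R3 ← R3 + (12)·R1: [0, 12, 26, -96, 52, 192]
R3 ← R3 − R2: [0, 0, 8, -30, 10, 66]
The echelon form has 3 nonzero rows, and every pivot lies in the first 5 columns, so rank(T) = rank([T|b]) = 3.
The system is consistent.
rank = 3 < 5 unknowns, so there are infinitely many solutions.

infinite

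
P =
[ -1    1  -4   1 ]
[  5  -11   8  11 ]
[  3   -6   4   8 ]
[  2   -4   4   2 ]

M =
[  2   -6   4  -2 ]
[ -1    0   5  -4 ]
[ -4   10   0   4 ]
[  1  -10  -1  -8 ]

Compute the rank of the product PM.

First compute PM:
[[ 14, -44,   0, -26],
 [  0, -60, -46, -22],
 [  4, -58, -26, -30],
 [ -6,   8, -14,  12]]
Now row reduce the product.
R3 ← R3 − (2/7)·R1: [0, -318/7, -26, -158/7]
R4 ← R4 + (3/7)·R1: [0, -76/7, -14, 6/7]
R3 ← R3 − (53/70)·R2: [0, 0, 309/35, -207/35]
R4 ← R4 − (19/105)·R2: [0, 0, -596/105, 508/105]
R4 ← R4 + (596/927)·R3: [0, 0, 0, 320/309]
4 nonzero rows, so rank(PM) = 4.

4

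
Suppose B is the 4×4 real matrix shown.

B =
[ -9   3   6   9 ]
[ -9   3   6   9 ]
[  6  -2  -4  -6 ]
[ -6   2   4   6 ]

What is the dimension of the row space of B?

Row reduce to echelon form.
R2 ← R2 − R1: [0, 0, 0, 0]
R3 ← R3 + (2/3)·R1: [0, 0, 0, 0]
R4 ← R4 − (2/3)·R1: [0, 0, 0, 0]
Echelon form has 1 nonzero row, so rank(B) = 1.
The row space has dimension equal to the rank: 1.

1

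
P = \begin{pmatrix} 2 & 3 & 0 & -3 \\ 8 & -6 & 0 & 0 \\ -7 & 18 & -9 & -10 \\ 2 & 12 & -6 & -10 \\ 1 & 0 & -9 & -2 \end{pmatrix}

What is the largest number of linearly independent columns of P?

3

Row reduce to echelon form.
R2 ← R2 − (4)·R1: [0, -18, 0, 12]
R3 ← R3 + (7/2)·R1: [0, 57/2, -9, -41/2]
R4 ← R4 − R1: [0, 9, -6, -7]
R5 ← R5 − (1/2)·R1: [0, -3/2, -9, -1/2]
R3 ← R3 + (19/12)·R2: [0, 0, -9, -3/2]
R4 ← R4 + (1/2)·R2: [0, 0, -6, -1]
R5 ← R5 − (1/12)·R2: [0, 0, -9, -3/2]
R4 ← R4 − (2/3)·R3: [0, 0, 0, 0]
R5 ← R5 − R3: [0, 0, 0, 0]
Echelon form has 3 nonzero rows, so rank(P) = 3.
The rank gives the maximum number of linearly independent columns: 3.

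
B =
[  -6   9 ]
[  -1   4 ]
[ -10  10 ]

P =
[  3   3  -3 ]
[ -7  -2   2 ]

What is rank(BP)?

First compute BP:
[[-81, -36,  36],
 [-31, -11,  11],
 [-100, -50,  50]]
Now row reduce the product.
R2 ← R2 − (31/81)·R1: [0, 25/9, -25/9]
R3 ← R3 − (100/81)·R1: [0, -50/9, 50/9]
R3 ← R3 + (2)·R2: [0, 0, 0]
2 nonzero rows, so rank(BP) = 2.

2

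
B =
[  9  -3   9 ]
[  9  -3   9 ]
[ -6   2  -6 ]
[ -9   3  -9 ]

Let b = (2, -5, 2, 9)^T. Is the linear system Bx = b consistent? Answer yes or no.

Row reduce the augmented matrix [B | b].
R2 ← R2 − R1: [0, 0, 0, -7]
R3 ← R3 + (2/3)·R1: [0, 0, 0, 10/3]
R4 ← R4 + R1: [0, 0, 0, 11]
R3 ← R3 + (10/21)·R2: [0, 0, 0, 0]
R4 ← R4 + (11/7)·R2: [0, 0, 0, 0]
The echelon form has 2 nonzero rows; the last pivot sits in the augmented column, so rank(B) = 1 but rank([B|b]) = 2.
Since the ranks differ, the system is inconsistent.

no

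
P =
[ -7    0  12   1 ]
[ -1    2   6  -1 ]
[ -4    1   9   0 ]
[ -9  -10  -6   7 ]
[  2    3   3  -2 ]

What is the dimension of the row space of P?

2

Row reduce to echelon form.
R2 ← R2 − (1/7)·R1: [0, 2, 30/7, -8/7]
R3 ← R3 − (4/7)·R1: [0, 1, 15/7, -4/7]
R4 ← R4 − (9/7)·R1: [0, -10, -150/7, 40/7]
R5 ← R5 + (2/7)·R1: [0, 3, 45/7, -12/7]
R3 ← R3 − (1/2)·R2: [0, 0, 0, 0]
R4 ← R4 + (5)·R2: [0, 0, 0, 0]
R5 ← R5 − (3/2)·R2: [0, 0, 0, 0]
Echelon form has 2 nonzero rows, so rank(P) = 2.
The row space has dimension equal to the rank: 2.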